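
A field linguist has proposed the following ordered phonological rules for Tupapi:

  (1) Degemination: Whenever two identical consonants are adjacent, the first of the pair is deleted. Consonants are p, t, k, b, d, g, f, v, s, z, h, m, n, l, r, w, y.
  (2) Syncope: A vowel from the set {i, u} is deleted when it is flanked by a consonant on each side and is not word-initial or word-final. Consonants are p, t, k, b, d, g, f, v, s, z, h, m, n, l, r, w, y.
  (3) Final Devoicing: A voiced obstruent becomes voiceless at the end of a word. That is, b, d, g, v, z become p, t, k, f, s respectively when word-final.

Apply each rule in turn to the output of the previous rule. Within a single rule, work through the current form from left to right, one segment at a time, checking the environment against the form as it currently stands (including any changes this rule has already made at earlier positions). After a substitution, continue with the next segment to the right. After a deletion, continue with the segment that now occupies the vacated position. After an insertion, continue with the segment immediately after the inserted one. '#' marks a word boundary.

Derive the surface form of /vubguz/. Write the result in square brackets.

(1) Degemination: no change — [vubguz]
(2) Syncope: [vubguz] → [vbgz]
(3) Final Devoicing: [vbgz] → [vbgs]

[vbgs]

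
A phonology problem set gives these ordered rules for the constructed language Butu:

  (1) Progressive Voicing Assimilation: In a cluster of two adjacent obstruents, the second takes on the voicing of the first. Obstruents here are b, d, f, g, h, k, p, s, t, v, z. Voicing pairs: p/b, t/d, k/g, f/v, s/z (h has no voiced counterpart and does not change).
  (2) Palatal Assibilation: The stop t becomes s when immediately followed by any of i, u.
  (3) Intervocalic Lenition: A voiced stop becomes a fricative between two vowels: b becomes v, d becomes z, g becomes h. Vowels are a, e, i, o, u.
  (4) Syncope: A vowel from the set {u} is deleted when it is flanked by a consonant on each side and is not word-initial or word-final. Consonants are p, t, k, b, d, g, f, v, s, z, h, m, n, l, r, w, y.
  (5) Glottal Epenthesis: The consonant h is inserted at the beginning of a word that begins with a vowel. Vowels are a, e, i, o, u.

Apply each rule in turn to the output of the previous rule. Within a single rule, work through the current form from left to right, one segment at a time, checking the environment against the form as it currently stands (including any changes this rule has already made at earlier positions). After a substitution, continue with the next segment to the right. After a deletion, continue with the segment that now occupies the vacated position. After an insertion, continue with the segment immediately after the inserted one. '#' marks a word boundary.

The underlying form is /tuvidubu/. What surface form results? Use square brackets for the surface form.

[svizvu]

(1) Progressive Voicing Assimilation: no change — [tuvidubu]
(2) Palatal Assibilation: [tuvidubu] → [suvidubu]
(3) Intervocalic Lenition: [suvidubu] → [suvizuvu]
(4) Syncope: [suvizuvu] → [svizvu]
(5) Glottal Epenthesis: no change — [svizvu]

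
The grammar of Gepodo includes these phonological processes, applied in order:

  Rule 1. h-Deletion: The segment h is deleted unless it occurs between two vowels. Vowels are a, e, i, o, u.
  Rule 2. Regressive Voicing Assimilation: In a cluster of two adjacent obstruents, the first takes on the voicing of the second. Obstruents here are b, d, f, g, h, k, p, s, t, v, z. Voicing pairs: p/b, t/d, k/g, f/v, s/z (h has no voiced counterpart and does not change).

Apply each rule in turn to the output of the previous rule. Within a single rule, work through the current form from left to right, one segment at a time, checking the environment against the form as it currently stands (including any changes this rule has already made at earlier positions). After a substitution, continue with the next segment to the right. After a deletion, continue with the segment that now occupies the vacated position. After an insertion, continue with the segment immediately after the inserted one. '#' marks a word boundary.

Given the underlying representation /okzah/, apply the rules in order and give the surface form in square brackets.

[ogza]

Rule 1 h-Deletion: [okzah] → [okza]
Rule 2 Regressive Voicing Assimilation: [okza] → [ogza]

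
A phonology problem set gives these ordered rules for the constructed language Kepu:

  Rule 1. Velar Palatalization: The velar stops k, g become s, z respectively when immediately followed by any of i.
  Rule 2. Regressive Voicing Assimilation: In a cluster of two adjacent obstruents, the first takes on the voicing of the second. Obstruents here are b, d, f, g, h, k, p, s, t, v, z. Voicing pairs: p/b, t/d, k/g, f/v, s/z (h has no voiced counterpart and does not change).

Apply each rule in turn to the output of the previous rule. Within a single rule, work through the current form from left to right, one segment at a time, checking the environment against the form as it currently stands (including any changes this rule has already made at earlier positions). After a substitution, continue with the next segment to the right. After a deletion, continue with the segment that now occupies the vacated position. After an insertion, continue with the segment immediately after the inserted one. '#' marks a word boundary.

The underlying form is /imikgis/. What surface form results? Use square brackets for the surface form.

Rule 1 Velar Palatalization: [imikgis] → [imikzis]
Rule 2 Regressive Voicing Assimilation: [imikzis] → [imigzis]

[imigzis]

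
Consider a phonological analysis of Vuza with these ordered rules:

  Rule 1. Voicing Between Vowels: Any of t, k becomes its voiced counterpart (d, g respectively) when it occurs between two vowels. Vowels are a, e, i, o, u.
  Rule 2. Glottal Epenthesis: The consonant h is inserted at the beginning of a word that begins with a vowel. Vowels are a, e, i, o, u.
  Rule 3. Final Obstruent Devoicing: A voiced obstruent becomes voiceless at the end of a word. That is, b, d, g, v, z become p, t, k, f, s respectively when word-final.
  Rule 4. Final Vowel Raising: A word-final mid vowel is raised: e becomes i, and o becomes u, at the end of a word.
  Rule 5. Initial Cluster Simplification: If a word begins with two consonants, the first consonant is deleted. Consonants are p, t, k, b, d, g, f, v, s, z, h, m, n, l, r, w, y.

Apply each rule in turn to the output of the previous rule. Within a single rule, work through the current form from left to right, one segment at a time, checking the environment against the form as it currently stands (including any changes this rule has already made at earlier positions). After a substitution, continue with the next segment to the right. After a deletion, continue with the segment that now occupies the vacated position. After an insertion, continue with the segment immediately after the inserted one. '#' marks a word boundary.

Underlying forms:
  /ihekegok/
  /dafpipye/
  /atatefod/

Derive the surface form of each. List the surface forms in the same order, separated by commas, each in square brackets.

[hihegegok], [dafpipyi], [hadadefot]

/ihekegok/:
  Rule 1 Voicing Between Vowels: [ihekegok] → [ihegegok]
  Rule 2 Glottal Epenthesis: [ihegegok] → [hihegegok]
  Rule 3 Final Obstruent Devoicing: no change — [hihegegok]
  Rule 4 Final Vowel Raising: no change — [hihegegok]
  Rule 5 Initial Cluster Simplification: no change — [hihegegok]
/dafpipye/:
  Rule 1 Voicing Between Vowels: no change — [dafpipye]
  Rule 2 Glottal Epenthesis: no change — [dafpipye]
  Rule 3 Final Obstruent Devoicing: no change — [dafpipye]
  Rule 4 Final Vowel Raising: [dafpipye] → [dafpipyi]
  Rule 5 Initial Cluster Simplification: no change — [dafpipyi]
/atatefod/:
  Rule 1 Voicing Between Vowels: [atatefod] → [adadefod]
  Rule 2 Glottal Epenthesis: [adadefod] → [hadadefod]
  Rule 3 Final Obstruent Devoicing: [hadadefod] → [hadadefot]
  Rule 4 Final Vowel Raising: no change — [hadadefot]
  Rule 5 Initial Cluster Simplification: no change — [hadadefot]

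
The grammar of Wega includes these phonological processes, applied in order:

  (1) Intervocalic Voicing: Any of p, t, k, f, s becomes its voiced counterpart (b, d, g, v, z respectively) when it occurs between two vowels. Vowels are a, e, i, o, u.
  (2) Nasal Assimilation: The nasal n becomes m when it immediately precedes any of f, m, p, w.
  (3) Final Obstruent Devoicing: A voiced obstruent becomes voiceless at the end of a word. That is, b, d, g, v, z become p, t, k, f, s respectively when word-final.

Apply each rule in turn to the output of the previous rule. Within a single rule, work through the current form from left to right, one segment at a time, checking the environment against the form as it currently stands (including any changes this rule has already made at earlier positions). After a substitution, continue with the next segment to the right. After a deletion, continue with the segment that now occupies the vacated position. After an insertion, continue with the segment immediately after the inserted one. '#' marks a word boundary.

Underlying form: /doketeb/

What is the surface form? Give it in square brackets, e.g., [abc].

(1) Intervocalic Voicing: [doketeb] → [dogedeb]
(2) Nasal Assimilation: no change — [dogedeb]
(3) Final Obstruent Devoicing: [dogedeb] → [dogedep]

[dogedep]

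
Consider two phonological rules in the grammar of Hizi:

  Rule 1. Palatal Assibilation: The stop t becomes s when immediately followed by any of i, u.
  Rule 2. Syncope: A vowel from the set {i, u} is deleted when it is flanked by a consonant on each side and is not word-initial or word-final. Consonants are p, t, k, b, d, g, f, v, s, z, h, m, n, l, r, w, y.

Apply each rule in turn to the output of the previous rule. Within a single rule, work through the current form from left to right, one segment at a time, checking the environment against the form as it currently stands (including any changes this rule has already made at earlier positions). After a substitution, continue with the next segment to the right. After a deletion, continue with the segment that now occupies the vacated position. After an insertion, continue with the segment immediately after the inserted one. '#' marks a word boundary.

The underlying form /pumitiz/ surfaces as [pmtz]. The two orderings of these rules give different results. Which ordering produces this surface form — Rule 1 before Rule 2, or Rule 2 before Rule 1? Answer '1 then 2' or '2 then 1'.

2 then 1

Order 1 then 2:
  1 Palatal Assibilation: [pumitiz] → [pumisiz]
  2 Syncope: [pumisiz] → [pmsz]
  result: [pmsz]
Order 2 then 1:
  2 Syncope: [pumitiz] → [pmtz]
  1 Palatal Assibilation: no change — [pmtz]
  result: [pmtz]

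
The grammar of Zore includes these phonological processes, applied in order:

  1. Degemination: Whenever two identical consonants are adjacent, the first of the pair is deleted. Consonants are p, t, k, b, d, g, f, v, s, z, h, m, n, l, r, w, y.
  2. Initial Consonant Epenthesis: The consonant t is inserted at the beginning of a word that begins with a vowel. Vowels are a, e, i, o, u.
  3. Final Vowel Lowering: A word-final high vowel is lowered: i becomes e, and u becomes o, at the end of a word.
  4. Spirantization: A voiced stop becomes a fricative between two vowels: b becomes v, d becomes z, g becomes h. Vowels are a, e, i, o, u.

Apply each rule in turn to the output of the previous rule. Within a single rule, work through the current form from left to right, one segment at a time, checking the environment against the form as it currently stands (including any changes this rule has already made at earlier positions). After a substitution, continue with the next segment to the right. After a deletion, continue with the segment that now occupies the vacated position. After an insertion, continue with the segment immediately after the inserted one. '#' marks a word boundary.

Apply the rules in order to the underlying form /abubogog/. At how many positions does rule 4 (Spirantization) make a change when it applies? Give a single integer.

1 Degemination: no change — [abubogog]
2 Initial Consonant Epenthesis: [abubogog] → [tabubogog]
3 Final Vowel Lowering: no change — [tabubogog]
4 Spirantization: [tabubogog] → [tavuvohog]
Rule 4 changed 3 position(s).

3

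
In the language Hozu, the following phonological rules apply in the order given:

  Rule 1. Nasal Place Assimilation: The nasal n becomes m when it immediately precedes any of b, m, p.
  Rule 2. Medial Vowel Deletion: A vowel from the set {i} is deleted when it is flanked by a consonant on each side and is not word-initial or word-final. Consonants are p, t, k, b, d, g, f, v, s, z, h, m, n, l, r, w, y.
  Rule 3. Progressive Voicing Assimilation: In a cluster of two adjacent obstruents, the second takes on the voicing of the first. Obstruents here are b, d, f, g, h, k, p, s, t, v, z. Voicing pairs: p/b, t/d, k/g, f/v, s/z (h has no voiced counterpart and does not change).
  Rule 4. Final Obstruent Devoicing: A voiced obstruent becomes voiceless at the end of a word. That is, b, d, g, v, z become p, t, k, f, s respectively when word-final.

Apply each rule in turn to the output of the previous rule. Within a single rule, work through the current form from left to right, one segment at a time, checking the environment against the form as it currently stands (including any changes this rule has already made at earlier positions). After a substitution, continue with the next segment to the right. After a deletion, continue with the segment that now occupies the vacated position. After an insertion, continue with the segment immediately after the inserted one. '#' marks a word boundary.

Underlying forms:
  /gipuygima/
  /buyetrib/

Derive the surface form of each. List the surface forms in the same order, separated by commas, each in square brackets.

[gbuygma], [buyetrp]

/gipuygima/:
  Rule 1 Nasal Place Assimilation: no change — [gipuygima]
  Rule 2 Medial Vowel Deletion: [gipuygima] → [gpuygma]
  Rule 3 Progressive Voicing Assimilation: [gpuygma] → [gbuygma]
  Rule 4 Final Obstruent Devoicing: no change — [gbuygma]
/buyetrib/:
  Rule 1 Nasal Place Assimilation: no change — [buyetrib]
  Rule 2 Medial Vowel Deletion: [buyetrib] → [buyetrb]
  Rule 3 Progressive Voicing Assimilation: no change — [buyetrb]
  Rule 4 Final Obstruent Devoicing: [buyetrb] → [buyetrp]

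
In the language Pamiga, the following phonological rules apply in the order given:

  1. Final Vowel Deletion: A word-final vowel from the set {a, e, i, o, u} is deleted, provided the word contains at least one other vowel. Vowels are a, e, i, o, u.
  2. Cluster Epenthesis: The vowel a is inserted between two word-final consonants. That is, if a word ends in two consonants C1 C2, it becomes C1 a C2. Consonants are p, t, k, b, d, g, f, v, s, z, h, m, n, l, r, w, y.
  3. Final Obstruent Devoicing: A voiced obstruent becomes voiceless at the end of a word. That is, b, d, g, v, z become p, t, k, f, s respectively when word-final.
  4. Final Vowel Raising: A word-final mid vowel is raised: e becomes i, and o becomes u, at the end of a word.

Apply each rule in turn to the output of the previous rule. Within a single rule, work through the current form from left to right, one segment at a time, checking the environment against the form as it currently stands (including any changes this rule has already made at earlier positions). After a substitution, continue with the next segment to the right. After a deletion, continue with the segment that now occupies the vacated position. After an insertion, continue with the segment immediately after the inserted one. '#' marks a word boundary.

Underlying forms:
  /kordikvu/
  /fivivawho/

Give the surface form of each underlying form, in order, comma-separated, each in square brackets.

/kordikvu/:
  1 Final Vowel Deletion: [kordikvu] → [kordikv]
  2 Cluster Epenthesis: [kordikv] → [kordikav]
  3 Final Obstruent Devoicing: [kordikav] → [kordikaf]
  4 Final Vowel Raising: no change — [kordikaf]
/fivivawho/:
  1 Final Vowel Deletion: [fivivawho] → [fivivawh]
  2 Cluster Epenthesis: [fivivawh] → [fivivawah]
  3 Final Obstruent Devoicing: no change — [fivivawah]
  4 Final Vowel Raising: no change — [fivivawah]

[kordikaf], [fivivawah]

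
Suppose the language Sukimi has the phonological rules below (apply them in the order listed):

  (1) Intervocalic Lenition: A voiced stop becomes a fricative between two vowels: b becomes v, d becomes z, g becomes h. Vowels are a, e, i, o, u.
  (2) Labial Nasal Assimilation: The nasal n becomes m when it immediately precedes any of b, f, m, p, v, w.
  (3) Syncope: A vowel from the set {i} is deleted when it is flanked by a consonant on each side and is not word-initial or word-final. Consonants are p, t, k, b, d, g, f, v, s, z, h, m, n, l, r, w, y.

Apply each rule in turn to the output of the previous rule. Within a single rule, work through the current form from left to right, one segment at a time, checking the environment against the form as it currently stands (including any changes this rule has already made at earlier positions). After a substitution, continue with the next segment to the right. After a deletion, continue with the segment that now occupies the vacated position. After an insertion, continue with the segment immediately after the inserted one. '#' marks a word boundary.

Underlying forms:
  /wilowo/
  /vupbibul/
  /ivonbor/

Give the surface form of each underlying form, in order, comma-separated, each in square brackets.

/wilowo/:
  (1) Intervocalic Lenition: no change — [wilowo]
  (2) Labial Nasal Assimilation: no change — [wilowo]
  (3) Syncope: [wilowo] → [wlowo]
/vupbibul/:
  (1) Intervocalic Lenition: [vupbibul] → [vupbivul]
  (2) Labial Nasal Assimilation: no change — [vupbivul]
  (3) Syncope: [vupbivul] → [vupbvul]
/ivonbor/:
  (1) Intervocalic Lenition: no change — [ivonbor]
  (2) Labial Nasal Assimilation: [ivonbor] → [ivombor]
  (3) Syncope: no change — [ivombor]

[wlowo], [vupbvul], [ivombor]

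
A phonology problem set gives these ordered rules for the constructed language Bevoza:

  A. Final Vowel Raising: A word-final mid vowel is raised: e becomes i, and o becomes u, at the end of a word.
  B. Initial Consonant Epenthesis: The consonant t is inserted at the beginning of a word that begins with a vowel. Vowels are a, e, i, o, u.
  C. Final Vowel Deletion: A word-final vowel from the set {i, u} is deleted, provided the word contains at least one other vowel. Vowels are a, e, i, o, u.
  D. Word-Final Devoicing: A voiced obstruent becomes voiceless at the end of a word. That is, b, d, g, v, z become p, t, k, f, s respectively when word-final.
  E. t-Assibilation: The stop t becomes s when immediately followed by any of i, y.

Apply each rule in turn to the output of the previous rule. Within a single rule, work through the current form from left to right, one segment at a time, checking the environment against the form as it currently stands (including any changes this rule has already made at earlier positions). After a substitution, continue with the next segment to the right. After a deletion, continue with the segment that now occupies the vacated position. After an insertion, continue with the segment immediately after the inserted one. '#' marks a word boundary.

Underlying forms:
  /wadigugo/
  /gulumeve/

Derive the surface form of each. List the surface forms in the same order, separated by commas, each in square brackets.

/wadigugo/:
  A Final Vowel Raising: [wadigugo] → [wadigugu]
  B Initial Consonant Epenthesis: no change — [wadigugu]
  C Final Vowel Deletion: [wadigugu] → [wadigug]
  D Word-Final Devoicing: [wadigug] → [wadiguk]
  E t-Assibilation: no change — [wadiguk]
/gulumeve/:
  A Final Vowel Raising: [gulumeve] → [gulumevi]
  B Initial Consonant Epenthesis: no change — [gulumevi]
  C Final Vowel Deletion: [gulumevi] → [gulumev]
  D Word-Final Devoicing: [gulumev] → [gulumef]
  E t-Assibilation: no change — [gulumef]

[wadiguk], [gulumef]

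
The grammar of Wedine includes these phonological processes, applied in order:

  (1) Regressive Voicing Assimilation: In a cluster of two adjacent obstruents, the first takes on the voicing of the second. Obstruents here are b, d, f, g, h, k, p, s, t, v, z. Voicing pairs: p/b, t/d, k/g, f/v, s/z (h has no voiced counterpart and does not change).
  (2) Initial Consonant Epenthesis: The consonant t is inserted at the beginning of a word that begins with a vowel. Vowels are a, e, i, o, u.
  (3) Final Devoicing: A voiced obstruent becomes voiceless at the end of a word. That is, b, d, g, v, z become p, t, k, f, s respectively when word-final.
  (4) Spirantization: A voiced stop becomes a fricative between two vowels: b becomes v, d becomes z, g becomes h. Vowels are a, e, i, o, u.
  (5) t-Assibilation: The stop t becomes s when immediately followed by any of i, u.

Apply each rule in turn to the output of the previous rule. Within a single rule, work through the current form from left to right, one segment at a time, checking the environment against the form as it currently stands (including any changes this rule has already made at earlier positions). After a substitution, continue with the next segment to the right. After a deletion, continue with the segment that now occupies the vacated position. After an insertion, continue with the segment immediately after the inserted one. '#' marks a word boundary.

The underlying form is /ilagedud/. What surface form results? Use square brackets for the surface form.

[silahezut]

(1) Regressive Voicing Assimilation: no change — [ilagedud]
(2) Initial Consonant Epenthesis: [ilagedud] → [tilagedud]
(3) Final Devoicing: [tilagedud] → [tilagedut]
(4) Spirantization: [tilagedut] → [tilahezut]
(5) t-Assibilation: [tilahezut] → [silahezut]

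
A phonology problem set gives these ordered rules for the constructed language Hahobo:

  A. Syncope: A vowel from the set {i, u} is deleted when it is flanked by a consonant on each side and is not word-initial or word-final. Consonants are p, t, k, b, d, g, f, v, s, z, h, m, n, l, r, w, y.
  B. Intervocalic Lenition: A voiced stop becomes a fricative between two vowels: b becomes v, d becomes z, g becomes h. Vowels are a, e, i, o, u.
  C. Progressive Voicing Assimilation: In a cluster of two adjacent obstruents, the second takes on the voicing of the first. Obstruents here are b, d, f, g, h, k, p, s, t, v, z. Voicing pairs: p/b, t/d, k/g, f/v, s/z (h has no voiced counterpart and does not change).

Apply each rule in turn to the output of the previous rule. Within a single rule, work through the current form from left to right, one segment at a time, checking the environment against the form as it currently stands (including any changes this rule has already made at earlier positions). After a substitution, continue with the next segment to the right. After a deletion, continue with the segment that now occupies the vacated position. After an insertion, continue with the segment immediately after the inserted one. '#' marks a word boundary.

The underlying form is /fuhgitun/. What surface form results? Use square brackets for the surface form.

A Syncope: [fuhgitun] → [fhgtn]
B Intervocalic Lenition: no change — [fhgtn]
C Progressive Voicing Assimilation: [fhgtn] → [fhktn]

[fhktn]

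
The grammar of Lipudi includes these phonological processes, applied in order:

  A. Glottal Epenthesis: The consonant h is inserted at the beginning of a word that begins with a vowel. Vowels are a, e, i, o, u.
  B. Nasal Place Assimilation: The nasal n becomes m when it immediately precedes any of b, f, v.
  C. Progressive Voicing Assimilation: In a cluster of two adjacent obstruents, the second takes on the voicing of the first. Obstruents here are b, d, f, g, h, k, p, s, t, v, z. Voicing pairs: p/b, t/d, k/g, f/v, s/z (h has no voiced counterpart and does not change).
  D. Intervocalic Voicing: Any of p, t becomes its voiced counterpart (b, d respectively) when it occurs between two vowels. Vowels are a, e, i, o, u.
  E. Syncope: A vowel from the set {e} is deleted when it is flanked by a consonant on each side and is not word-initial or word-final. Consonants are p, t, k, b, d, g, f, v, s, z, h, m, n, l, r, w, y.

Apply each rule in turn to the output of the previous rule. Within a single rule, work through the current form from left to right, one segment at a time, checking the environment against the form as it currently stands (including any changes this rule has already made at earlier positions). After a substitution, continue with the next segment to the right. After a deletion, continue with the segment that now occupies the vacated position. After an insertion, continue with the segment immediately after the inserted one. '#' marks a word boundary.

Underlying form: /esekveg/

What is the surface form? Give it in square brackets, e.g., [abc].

A Glottal Epenthesis: [esekveg] → [hesekveg]
B Nasal Place Assimilation: no change — [hesekveg]
C Progressive Voicing Assimilation: [hesekveg] → [hesekfeg]
D Intervocalic Voicing: no change — [hesekfeg]
E Syncope: [hesekfeg] → [hskfg]

[hskfg]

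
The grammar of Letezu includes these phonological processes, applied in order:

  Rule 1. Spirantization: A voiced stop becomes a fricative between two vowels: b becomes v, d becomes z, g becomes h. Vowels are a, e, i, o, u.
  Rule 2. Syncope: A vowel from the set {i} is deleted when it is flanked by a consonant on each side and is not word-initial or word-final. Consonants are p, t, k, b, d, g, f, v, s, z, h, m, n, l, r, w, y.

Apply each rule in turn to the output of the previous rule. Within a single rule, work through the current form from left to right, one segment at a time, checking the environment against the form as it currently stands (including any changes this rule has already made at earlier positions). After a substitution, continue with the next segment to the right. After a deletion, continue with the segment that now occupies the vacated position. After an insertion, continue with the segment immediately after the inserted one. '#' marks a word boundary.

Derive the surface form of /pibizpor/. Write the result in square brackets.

Rule 1 Spirantization: [pibizpor] → [pivizpor]
Rule 2 Syncope: [pivizpor] → [pvzpor]

[pvzpor]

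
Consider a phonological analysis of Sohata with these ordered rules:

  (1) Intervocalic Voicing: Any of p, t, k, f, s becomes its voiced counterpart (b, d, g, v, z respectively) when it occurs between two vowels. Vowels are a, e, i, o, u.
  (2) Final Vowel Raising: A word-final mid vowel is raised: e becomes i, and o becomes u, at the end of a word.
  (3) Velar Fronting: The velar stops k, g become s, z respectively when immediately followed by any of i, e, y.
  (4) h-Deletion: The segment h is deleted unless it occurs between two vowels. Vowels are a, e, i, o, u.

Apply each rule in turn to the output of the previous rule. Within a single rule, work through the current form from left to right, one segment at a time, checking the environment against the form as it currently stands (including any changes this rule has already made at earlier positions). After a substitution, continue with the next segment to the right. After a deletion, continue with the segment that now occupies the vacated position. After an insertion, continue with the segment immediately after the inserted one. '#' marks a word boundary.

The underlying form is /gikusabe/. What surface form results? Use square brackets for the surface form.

[ziguzabi]

(1) Intervocalic Voicing: [gikusabe] → [giguzabe]
(2) Final Vowel Raising: [giguzabe] → [giguzabi]
(3) Velar Fronting: [giguzabi] → [ziguzabi]
(4) h-Deletion: no change — [ziguzabi]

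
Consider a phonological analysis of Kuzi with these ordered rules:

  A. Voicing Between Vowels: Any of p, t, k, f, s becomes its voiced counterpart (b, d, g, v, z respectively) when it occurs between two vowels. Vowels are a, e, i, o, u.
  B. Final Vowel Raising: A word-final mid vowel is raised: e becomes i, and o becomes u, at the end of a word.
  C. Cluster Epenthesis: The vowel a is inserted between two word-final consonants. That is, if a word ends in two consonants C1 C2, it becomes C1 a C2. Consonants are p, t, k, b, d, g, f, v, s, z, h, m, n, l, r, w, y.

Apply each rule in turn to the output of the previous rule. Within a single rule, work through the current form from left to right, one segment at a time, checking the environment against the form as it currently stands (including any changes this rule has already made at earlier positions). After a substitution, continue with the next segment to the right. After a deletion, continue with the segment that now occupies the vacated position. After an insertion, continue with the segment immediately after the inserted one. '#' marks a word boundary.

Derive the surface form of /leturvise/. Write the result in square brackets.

A Voicing Between Vowels: [leturvise] → [ledurvize]
B Final Vowel Raising: [ledurvize] → [ledurvizi]
C Cluster Epenthesis: no change — [ledurvizi]

[ledurvizi]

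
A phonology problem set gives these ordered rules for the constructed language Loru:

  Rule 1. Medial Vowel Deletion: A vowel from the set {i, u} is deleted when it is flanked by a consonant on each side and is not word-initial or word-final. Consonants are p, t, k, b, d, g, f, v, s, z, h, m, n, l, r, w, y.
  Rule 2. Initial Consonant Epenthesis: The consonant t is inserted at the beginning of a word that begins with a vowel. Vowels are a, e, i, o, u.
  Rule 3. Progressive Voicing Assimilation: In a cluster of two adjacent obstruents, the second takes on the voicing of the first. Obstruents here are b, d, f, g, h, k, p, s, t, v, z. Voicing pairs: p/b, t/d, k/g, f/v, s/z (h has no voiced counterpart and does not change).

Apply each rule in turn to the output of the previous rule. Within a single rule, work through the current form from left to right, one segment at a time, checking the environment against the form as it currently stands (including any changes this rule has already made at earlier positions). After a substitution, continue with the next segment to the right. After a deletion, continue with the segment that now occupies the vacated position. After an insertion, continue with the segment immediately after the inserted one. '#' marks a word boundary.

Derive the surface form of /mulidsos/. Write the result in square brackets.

[mldzos]

Rule 1 Medial Vowel Deletion: [mulidsos] → [mldsos]
Rule 2 Initial Consonant Epenthesis: no change — [mldsos]
Rule 3 Progressive Voicing Assimilation: [mldsos] → [mldzos]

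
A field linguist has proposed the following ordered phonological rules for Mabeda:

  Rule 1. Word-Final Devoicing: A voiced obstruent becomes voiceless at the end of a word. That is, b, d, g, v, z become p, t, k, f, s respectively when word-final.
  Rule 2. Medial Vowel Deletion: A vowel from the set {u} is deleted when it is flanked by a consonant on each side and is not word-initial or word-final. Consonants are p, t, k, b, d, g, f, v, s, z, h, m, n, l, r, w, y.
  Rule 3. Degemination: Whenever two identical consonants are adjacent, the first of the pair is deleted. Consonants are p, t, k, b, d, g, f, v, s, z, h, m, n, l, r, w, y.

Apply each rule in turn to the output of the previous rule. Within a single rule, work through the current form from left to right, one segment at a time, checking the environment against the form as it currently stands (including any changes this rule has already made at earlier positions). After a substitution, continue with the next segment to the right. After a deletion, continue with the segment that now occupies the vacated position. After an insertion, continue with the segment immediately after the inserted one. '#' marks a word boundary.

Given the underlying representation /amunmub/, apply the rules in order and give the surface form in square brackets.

Rule 1 Word-Final Devoicing: [amunmub] → [amunmup]
Rule 2 Medial Vowel Deletion: [amunmup] → [amnmp]
Rule 3 Degemination: no change — [amnmp]

[amnmp]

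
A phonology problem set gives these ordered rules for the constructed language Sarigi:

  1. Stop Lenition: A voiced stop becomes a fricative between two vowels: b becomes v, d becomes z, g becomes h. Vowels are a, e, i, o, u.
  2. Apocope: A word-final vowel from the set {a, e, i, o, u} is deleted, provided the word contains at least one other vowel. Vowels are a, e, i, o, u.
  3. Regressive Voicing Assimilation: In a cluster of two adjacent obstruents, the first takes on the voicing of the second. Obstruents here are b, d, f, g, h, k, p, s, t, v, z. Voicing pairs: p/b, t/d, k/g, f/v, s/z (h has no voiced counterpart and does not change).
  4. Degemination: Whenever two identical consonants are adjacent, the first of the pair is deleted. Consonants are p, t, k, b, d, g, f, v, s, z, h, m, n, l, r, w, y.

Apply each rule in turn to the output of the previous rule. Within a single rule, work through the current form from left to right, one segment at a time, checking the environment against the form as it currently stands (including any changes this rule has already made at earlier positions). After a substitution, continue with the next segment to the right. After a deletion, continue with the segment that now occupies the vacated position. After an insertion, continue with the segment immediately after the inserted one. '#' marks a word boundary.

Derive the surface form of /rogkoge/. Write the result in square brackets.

1 Stop Lenition: [rogkoge] → [rogkohe]
2 Apocope: [rogkohe] → [rogkoh]
3 Regressive Voicing Assimilation: [rogkoh] → [rokkoh]
4 Degemination: [rokkoh] → [rokoh]

[rokoh]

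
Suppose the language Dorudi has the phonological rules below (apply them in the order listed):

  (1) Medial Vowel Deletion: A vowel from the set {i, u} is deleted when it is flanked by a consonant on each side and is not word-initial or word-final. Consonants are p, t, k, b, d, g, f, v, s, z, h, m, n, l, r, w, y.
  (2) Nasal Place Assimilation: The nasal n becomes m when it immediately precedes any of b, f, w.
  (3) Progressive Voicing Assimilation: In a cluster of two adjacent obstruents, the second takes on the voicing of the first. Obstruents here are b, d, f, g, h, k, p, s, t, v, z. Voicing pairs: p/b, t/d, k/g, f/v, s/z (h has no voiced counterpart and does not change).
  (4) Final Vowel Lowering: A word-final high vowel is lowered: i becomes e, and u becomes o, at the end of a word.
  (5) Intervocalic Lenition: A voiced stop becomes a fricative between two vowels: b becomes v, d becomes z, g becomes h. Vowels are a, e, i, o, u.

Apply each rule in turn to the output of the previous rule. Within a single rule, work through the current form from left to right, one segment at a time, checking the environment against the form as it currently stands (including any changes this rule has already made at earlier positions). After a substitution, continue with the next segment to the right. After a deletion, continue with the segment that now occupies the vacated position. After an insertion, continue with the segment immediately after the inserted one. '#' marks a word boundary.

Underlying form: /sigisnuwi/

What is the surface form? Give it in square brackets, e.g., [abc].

(1) Medial Vowel Deletion: [sigisnuwi] → [sgsnwi]
(2) Nasal Place Assimilation: [sgsnwi] → [sgsmwi]
(3) Progressive Voicing Assimilation: [sgsmwi] → [sksmwi]
(4) Final Vowel Lowering: [sksmwi] → [sksmwe]
(5) Intervocalic Lenition: no change — [sksmwe]

[sksmwe]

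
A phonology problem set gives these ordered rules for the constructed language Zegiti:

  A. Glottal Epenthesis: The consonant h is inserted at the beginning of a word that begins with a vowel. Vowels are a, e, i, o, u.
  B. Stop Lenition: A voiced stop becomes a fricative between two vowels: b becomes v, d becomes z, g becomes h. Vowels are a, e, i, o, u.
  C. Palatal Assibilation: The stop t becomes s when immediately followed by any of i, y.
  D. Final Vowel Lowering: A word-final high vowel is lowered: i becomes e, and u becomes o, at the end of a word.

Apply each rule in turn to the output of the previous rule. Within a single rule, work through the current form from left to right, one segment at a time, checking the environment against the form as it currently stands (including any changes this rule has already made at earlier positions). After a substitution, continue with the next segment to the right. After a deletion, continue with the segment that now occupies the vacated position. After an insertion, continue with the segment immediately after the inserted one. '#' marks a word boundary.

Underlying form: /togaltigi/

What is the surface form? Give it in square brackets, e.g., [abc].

A Glottal Epenthesis: no change — [togaltigi]
B Stop Lenition: [togaltigi] → [tohaltihi]
C Palatal Assibilation: [tohaltihi] → [tohalsihi]
D Final Vowel Lowering: [tohalsihi] → [tohalsihe]

[tohalsihe]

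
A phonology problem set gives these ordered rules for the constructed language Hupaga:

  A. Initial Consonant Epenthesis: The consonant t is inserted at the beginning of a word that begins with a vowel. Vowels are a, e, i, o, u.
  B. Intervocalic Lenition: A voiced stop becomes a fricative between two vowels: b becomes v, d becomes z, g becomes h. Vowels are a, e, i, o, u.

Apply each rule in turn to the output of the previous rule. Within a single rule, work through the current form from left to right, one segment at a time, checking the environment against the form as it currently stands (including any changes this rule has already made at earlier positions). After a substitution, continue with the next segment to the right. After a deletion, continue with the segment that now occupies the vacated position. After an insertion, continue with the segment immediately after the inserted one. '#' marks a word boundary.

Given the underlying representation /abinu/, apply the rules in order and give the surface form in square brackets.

[tavinu]

A Initial Consonant Epenthesis: [abinu] → [tabinu]
B Intervocalic Lenition: [tabinu] → [tavinu]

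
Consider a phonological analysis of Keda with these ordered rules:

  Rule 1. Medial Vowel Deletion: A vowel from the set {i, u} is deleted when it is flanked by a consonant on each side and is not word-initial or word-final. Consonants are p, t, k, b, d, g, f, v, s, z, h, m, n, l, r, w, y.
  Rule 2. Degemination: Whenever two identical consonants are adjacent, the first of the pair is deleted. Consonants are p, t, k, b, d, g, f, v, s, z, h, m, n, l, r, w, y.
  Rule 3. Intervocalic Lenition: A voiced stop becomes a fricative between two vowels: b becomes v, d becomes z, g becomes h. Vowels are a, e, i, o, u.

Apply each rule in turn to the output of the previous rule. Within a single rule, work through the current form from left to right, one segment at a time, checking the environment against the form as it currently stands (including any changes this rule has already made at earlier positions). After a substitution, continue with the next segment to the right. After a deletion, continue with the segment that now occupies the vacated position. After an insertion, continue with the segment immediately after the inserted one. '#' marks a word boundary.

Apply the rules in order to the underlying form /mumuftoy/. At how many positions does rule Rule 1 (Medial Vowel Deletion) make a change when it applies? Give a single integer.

2

Rule 1 Medial Vowel Deletion: [mumuftoy] → [mmftoy]
Rule 2 Degemination: [mmftoy] → [mftoy]
Rule 3 Intervocalic Lenition: no change — [mftoy]
Rule Rule 1 changed 2 position(s).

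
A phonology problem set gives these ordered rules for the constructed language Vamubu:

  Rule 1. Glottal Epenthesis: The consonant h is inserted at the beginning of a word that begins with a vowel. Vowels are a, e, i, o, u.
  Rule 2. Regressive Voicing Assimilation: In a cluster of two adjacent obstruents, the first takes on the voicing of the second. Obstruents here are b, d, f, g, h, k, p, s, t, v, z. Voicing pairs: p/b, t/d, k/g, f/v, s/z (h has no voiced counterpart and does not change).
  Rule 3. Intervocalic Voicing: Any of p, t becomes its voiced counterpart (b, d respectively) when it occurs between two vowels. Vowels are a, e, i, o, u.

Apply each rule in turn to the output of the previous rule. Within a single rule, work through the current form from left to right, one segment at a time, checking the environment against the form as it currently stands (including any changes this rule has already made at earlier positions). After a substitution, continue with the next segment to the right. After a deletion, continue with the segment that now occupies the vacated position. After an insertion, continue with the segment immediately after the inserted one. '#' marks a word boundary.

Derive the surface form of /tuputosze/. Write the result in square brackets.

Rule 1 Glottal Epenthesis: no change — [tuputosze]
Rule 2 Regressive Voicing Assimilation: [tuputosze] → [tuputozze]
Rule 3 Intervocalic Voicing: [tuputozze] → [tubudozze]

[tubudozze]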